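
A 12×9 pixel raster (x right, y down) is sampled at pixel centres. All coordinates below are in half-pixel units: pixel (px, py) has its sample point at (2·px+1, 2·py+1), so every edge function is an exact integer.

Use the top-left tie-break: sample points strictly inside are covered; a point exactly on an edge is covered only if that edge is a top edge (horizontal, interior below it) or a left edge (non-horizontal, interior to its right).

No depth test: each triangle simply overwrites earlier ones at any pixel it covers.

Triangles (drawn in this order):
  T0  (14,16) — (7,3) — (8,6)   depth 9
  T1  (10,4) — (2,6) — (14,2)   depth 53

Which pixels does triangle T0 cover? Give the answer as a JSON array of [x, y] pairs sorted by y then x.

T0:
  2·area = 8  (B↔C swapped to make it positive)
  edge (14, 16)→(8, 6): d=(-6,-10) top-left  bias=+0
  edge (8, 6)→(7, 3): d=(-1,-3) top-left  bias=+0
  edge (7, 3)→(14, 16): d=(7,13) right/bottom  bias=-1
    (2,0)@(5, 1): e=[0,-4,12] → ·  [on edge]
    (3,1)@(7, 3): e=[8,0,0] → ·  [on edge]
    (4,3)@(9, 7): e=[4,2,2] → █
    (5,3)@(11, 7): e=[24,8,-24] → ·
    (4,4)@(9, 9): e=[-8,0,16] → ·  [on edge]
    (5,5)@(11, 11): e=[0,4,4] → █  [on edge]
    (6,5)@(13, 11): e=[20,10,-22] → ·
    (5,6)@(11, 13): e=[-12,2,18] → ·
    (5,7)@(11, 15): e=[-24,0,32] → ·  [on edge]
  covered (2 px):
    · · · · · · · · · · · ·
    · · · · · · · · · · · ·
    · · · · · · · · · · · ·
    · · · · █ · · · · · · ·
    · · · · · · · · · · · ·
    · · · · · █ · · · · · ·
    · · · · · · · · · · · ·
    · · · · · · · · · · · ·
    · · · · · · · · · · · ·
T1:
  2·area = 8
  edge (10, 4)→(2, 6): d=(-8,2) right/bottom  bias=-1
  edge (2, 6)→(14, 2): d=(12,-4) top-left  bias=+0
  edge (14, 2)→(10, 4): d=(-4,2) right/bottom  bias=-1
    (8,0)@(17, 1): e=[10,0,-2] → ·  [on edge]
    (5,1)@(11, 3): e=[6,0,2] → █  [on edge]
    (6,1)@(13, 3): e=[2,8,-2] → ·
    (2,2)@(5, 5): e=[2,0,6] → █  [on edge]
    (3,2)@(7, 5): e=[-2,8,2] → ·
    (5,2)@(11, 5): e=[-10,24,-6] → ·
    (2,3)@(5, 7): e=[-14,24,-2] → ·
  covered (2 px):
    · · · · · · · · · · · ·
    · · · · · █ · · · · · ·
    · · █ · · · · · · · · ·
    · · · · · · · · · · · ·
    · · · · · · · · · · · ·
    · · · · · · · · · · · ·
    · · · · · · · · · · · ·
    · · · · · · · · · · · ·
    · · · · · · · · · · · ·

Final: [[4,3],[5,5]]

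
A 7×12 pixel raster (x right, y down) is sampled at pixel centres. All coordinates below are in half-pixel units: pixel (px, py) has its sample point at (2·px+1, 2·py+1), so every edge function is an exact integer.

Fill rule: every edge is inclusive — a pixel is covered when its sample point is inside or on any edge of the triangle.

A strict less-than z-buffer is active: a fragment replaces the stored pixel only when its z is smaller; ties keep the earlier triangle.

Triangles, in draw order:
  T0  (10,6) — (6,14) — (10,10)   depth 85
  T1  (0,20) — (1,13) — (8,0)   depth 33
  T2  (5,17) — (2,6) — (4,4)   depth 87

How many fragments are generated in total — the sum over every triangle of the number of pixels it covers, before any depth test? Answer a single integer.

T0:
  2·area = 16  (B↔C swapped to make it positive)
  edge (10, 6)→(10, 10): d=(0,4) inclusive
  edge (10, 10)→(6, 14): d=(-4,4) inclusive
  edge (6, 14)→(10, 6): d=(4,-8) inclusive
    (6,3)@(13, 7): e=[-12,0,28] → ·  [on edge]
    (4,4)@(9, 9): e=[4,8,4] → █
    (5,4)@(11, 9): e=[-4,0,20] → ·  [on edge]
    (4,5)@(9, 11): e=[4,0,12] → █  [on edge]
    (5,5)@(11, 11): e=[-4,-8,28] → ·
    (3,6)@(7, 13): e=[12,0,4] → █  [on edge]
    (4,6)@(9, 13): e=[4,-8,20] → ·
    (2,7)@(5, 15): e=[20,0,-4] → ·  [on edge]
    (3,7)@(7, 15): e=[12,-8,12] → ·
    (1,8)@(3, 17): e=[28,0,-12] → ·  [on edge]
    (0,9)@(1, 19): e=[36,0,-20] → ·  [on edge]
  covered (3 px):
    · · · · · · ·
    · · · · · · ·
    · · · · · · ·
    · · · · · · ·
    · · · · █ · ·
    · · · · █ · ·
    · · · █ · · ·
    · · · · · · ·
    · · · · · · ·
    · · · · · · ·
    · · · · · · ·
    · · · · · · ·
T1:
  2·area = 36
  edge (0, 20)→(1, 13): d=(1,-7) inclusive
  edge (1, 13)→(8, 0): d=(7,-13) inclusive
  edge (8, 0)→(0, 20): d=(-8,20) inclusive
    (2,3)@(5, 7): e=[22,10,4] → █
    (3,3)@(7, 7): e=[36,36,-36] → ·
    (2,4)@(5, 9): e=[24,24,-12] → ·
    (1,5)@(3, 11): e=[12,12,12] → █
    (2,5)@(5, 11): e=[26,38,-28] → ·
    (0,6)@(1, 13): e=[0,0,36] → █  [on edge]
    (1,6)@(3, 13): e=[14,26,-4] → ·
    (0,7)@(1, 15): e=[2,14,20] → █
    (1,7)@(3, 15): e=[16,40,-20] → ·
    (0,8)@(1, 17): e=[4,28,4] → █
    (1,8)@(3, 17): e=[18,54,-36] → ·
    (0,9)@(1, 19): e=[6,42,-12] → ·
  covered (5 px):
    · · · · · · ·
    · · · · · · ·
    · · · · · · ·
    · · █ · · · ·
    · · · · · · ·
    · █ · · · · ·
    █ · · · · · ·
    █ · · · · · ·
    █ · · · · · ·
    · · · · · · ·
    · · · · · · ·
    · · · · · · ·
T2:
  2·area = 28
  edge (5, 17)→(2, 6): d=(-3,-11) inclusive
  edge (2, 6)→(4, 4): d=(2,-2) inclusive
  edge (4, 4)→(5, 17): d=(1,13) inclusive
    (3,0)@(7, 1): e=[70,0,-42] → ·  [on edge]
    (2,1)@(5, 3): e=[42,0,-14] → ·  [on edge]
    (1,2)@(3, 5): e=[14,0,14] → █  [on edge]
    (2,2)@(5, 5): e=[36,4,-12] → ·
    (0,3)@(1, 7): e=[-14,0,42] → ·  [on edge]
    (1,3)@(3, 7): e=[8,4,16] → █
    (2,3)@(5, 7): e=[30,8,-10] → ·
    (1,4)@(3, 9): e=[2,8,18] → █
    (2,4)@(5, 9): e=[24,12,-8] → ·
    (1,5)@(3, 11): e=[-4,12,20] → ·
    (2,8)@(5, 17): e=[0,28,0] → █  [on edge]
    (3,8)@(7, 17): e=[22,32,-26] → ·
  covered (4 px):
    · · · · · · ·
    · · · · · · ·
    · █ · · · · ·
    · █ · · · · ·
    · █ · · · · ·
    · · · · · · ·
    · · · · · · ·
    · · · · · · ·
    · · █ · · · ·
    · · · · · · ·
    · · · · · · ·
    · · · · · · ·

Answer: 12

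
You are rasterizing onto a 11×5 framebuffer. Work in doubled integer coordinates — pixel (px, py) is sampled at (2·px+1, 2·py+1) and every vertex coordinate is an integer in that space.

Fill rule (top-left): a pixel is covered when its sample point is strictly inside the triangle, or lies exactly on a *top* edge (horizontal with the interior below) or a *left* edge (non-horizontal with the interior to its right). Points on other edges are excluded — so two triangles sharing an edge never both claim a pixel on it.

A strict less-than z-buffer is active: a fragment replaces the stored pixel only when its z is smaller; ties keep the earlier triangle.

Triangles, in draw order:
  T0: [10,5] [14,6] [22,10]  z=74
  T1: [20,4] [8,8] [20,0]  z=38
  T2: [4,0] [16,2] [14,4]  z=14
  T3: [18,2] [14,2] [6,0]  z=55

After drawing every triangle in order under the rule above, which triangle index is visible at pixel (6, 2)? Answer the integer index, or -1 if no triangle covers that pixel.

T0:
  2·area = 8
  edge (10, 5)→(14, 6): d=(4,1) right/bottom  bias=-1
  edge (14, 6)→(22, 10): d=(8,4) right/bottom  bias=-1
  edge (22, 10)→(10, 5): d=(-12,-5) top-left  bias=+0
    (7,3)@(15, 7): e=[3,4,1] → █
    (8,3)@(17, 7): e=[1,-4,11] → ·
    (7,4)@(15, 9): e=[11,20,-23] → ·
  covered (1 px):
    · · · · · · · · · · ·
    · · · · · · · · · · ·
    · · · · · · · · · · ·
    · · · · · · · █ · · ·
    · · · · · · · · · · ·
T1:
  2·area = 48
  edge (20, 4)→(8, 8): d=(-12,4) right/bottom  bias=-1
  edge (8, 8)→(20, 0): d=(12,-8) top-left  bias=+0
  edge (20, 0)→(20, 4): d=(0,4) right/bottom  bias=-1
    (9,0)@(19, 1): e=[40,4,4] → █
    (10,0)@(21, 1): e=[32,20,-4] → ·
    (8,1)@(17, 3): e=[24,12,12] → █
    (10,1)@(21, 3): e=[8,44,-4] → ·
    (6,2)@(13, 5): e=[16,4,28] → █
    (7,2)@(15, 5): e=[8,20,20] → █
    (8,2)@(17, 5): e=[0,36,12] → ·  [on edge]
    (9,2)@(19, 5): e=[-8,52,4] → ·
    (5,3)@(11, 7): e=[0,12,36] → ·  [on edge]
    (6,3)@(13, 7): e=[-8,28,28] → ·
    (7,3)@(15, 7): e=[-16,44,20] → ·
    (2,4)@(5, 9): e=[0,-12,60] → ·  [on edge]
  covered (5 px):
    · · · · · · · · · █ ·
    · · · · · · · · █ █ ·
    · · · · · · █ █ · · ·
    · · · · · · · · · · ·
    · · · · · · · · · · ·
T2:
  2·area = 28
  edge (4, 0)→(16, 2): d=(12,2) right/bottom  bias=-1
  edge (16, 2)→(14, 4): d=(-2,2) right/bottom  bias=-1
  edge (14, 4)→(4, 0): d=(-10,-4) top-left  bias=+0
    (3,0)@(7, 1): e=[6,20,2] → █
    (4,0)@(9, 1): e=[2,16,10] → █
    (5,0)@(11, 1): e=[-2,12,18] → ·
    (8,0)@(17, 1): e=[-14,0,42] → ·  [on edge]
    (3,1)@(7, 3): e=[30,16,-18] → ·
    (4,1)@(9, 3): e=[26,12,-10] → ·
    (6,1)@(13, 3): e=[18,4,6] → █
    (7,1)@(15, 3): e=[14,0,14] → ·  [on edge]
    (6,2)@(13, 5): e=[42,0,-14] → ·  [on edge]
    (5,3)@(11, 7): e=[70,0,-42] → ·  [on edge]
    (4,4)@(9, 9): e=[98,0,-70] → ·  [on edge]
  covered (3 px):
    · · · █ █ · · · · · ·
    · · · · · · █ · · · ·
    · · · · · · · · · · ·
    · · · · · · · · · · ·
    · · · · · · · · · · ·
T3:
  2·area = 8
  edge (18, 2)→(14, 2): d=(-4,0) right/bottom  bias=-1
  edge (14, 2)→(6, 0): d=(-8,-2) top-left  bias=+0
  edge (6, 0)→(18, 2): d=(12,2) right/bottom  bias=-1
    (5,0)@(11, 1): e=[4,2,2] → █
    (6,0)@(13, 1): e=[4,6,-2] → ·
    (5,1)@(11, 3): e=[-4,-14,26] → ·
  covered (1 px):
    · · · · · █ · · · · ·
    · · · · · · · · · · ·
    · · · · · · · · · · ·
    · · · · · · · · · · ·
    · · · · · · · · · · ·

Z-buffer (winner per pixel, '.' = empty):
  . . . 2 2 3 . . . 1 .
  . . . . . . 2 . 1 1 .
  . . . . . . 1 1 . . .
  . . . . . . . 0 . . .
  . . . . . . . . . . .

Final: 1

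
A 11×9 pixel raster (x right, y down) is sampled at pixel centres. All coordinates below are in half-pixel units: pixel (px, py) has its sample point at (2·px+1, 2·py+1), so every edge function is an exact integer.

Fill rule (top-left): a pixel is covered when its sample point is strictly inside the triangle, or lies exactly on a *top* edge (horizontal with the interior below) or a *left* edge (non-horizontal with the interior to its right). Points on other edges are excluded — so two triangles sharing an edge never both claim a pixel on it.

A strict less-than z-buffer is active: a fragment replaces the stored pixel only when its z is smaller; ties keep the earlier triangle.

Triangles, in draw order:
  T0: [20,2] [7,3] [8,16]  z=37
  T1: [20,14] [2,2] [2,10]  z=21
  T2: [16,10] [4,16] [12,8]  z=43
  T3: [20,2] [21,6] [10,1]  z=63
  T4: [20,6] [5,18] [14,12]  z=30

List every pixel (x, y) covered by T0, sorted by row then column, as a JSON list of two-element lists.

T0:
  2·area = 170  (B↔C swapped to make it positive)
  edge (20, 2)→(8, 16): d=(-12,14) right/bottom  bias=-1
  edge (8, 16)→(7, 3): d=(-1,-13) top-left  bias=+0
  edge (7, 3)→(20, 2): d=(13,-1) top-left  bias=+0
    (3,1)@(7, 3): e=[170,0,0] → X  [on edge]
    (4,1)@(9, 3): e=[142,26,2] → X
    (5,1)@(11, 3): e=[114,52,4] → X
    (6,1)@(13, 3): e=[86,78,6] → X
    (7,1)@(15, 3): e=[58,104,8] → X
    (8,1)@(17, 3): e=[30,130,10] → X
    (9,1)@(19, 3): e=[2,156,12] → X
    (10,1)@(21, 3): e=[-26,182,14] → .
    (3,2)@(7, 5): e=[146,-2,26] → .
    (4,2)@(9, 5): e=[118,24,28] → X
    (9,2)@(19, 5): e=[-22,154,38] → .
    (4,3)@(9, 7): e=[94,22,54] → X
  covered (22 px):
    . . . . . . . . . . .
    . . . X X X X X X X .
    . . . . X X X X X . .
    . . . . X X X X . . .
    . . . . X X X . . . .
    . . . . X X . . . . .
    . . . . X . . . . . .
    . . . . . . . . . . .
    . . . . . . . . . . .
T1:
  2·area = 144  (B↔C swapped to make it positive)
  edge (20, 14)→(2, 10): d=(-18,-4) top-left  bias=+0
  edge (2, 10)→(2, 2): d=(0,-8) top-left  bias=+0
  edge (2, 2)→(20, 14): d=(18,12) right/bottom  bias=-1
    (1,1)@(3, 3): e=[130,8,6] → X
    (2,1)@(5, 3): e=[138,24,-18] → .
    (1,2)@(3, 5): e=[94,8,42] → X
    (2,2)@(5, 5): e=[102,24,18] → X
    (3,2)@(7, 5): e=[110,40,-6] → .
    (1,3)@(3, 7): e=[58,8,78] → X
    (3,3)@(7, 7): e=[74,40,30] → X
    (4,3)@(9, 7): e=[82,56,6] → X
    (5,3)@(11, 7): e=[90,72,-18] → .
    (1,4)@(3, 9): e=[22,8,114] → X
    (5,4)@(11, 9): e=[54,72,18] → X
    (6,4)@(13, 9): e=[62,88,-6] → .
  covered (18 px):
    . . . . . . . . . . .
    . X . . . . . . . . .
    . X X . . . . . . . .
    . X X X X . . . . . .
    . X X X X X . . . . .
    . . . X X X X X . . .
    . . . . . . . . X . .
    . . . . . . . . . . .
    . . . . . . . . . . .
T2:
  2·area = 48
  edge (16, 10)→(4, 16): d=(-12,6) right/bottom  bias=-1
  edge (4, 16)→(12, 8): d=(8,-8) top-left  bias=+0
  edge (12, 8)→(16, 10): d=(4,2) right/bottom  bias=-1
    (9,0)@(19, 1): e=[90,0,-42] → .  [on edge]
    (8,1)@(17, 3): e=[78,0,-30] → .  [on edge]
    (7,2)@(15, 5): e=[66,0,-18] → .  [on edge]
    (6,3)@(13, 7): e=[54,0,-6] → .  [on edge]
    (5,4)@(11, 9): e=[42,0,6] → X  [on edge]
    (6,4)@(13, 9): e=[30,16,2] → X
    (7,4)@(15, 9): e=[18,32,-2] → .
    (4,5)@(9, 11): e=[30,0,18] → X  [on edge]
    (7,5)@(15, 11): e=[-6,48,6] → .
    (3,6)@(7, 13): e=[18,0,30] → X  [on edge]
    (5,6)@(11, 13): e=[-6,32,22] → .
    (6,6)@(13, 13): e=[-18,48,18] → .
    (2,7)@(5, 15): e=[6,0,42] → X  [on edge]
    (1,8)@(3, 17): e=[-6,0,54] → .  [on edge]
  covered (8 px):
    . . . . . . . . . . .
    . . . . . . . . . . .
    . . . . . . . . . . .
    . . . . . . . . . . .
    . . . . . X X . . . .
    . . . . X X X . . . .
    . . . X X . . . . . .
    . . X . . . . . . . .
    . . . . . . . . . . .
T3:
  2·area = 39
  edge (20, 2)→(21, 6): d=(1,4) right/bottom  bias=-1
  edge (21, 6)→(10, 1): d=(-11,-5) top-left  bias=+0
  edge (10, 1)→(20, 2): d=(10,1) right/bottom  bias=-1
    (7,1)@(15, 3): e=[21,3,15] → X
    (8,1)@(17, 3): e=[13,13,13] → X
    (9,1)@(19, 3): e=[5,23,11] → X
    (10,1)@(21, 3): e=[-3,33,9] → .
    (7,2)@(15, 5): e=[23,-19,35] → .
    (8,2)@(17, 5): e=[15,-9,33] → .
    (9,2)@(19, 5): e=[7,1,31] → X
    (10,2)@(21, 5): e=[-1,11,29] → .
    (9,3)@(19, 7): e=[9,-21,51] → .
  covered (4 px):
    . . . . . . . . . . .
    . . . . . . . X X X .
    . . . . . . . . . X .
    . . . . . . . . . . .
    . . . . . . . . . . .
    . . . . . . . . . . .
    . . . . . . . . . . .
    . . . . . . . . . . .
    . . . . . . . . . . .
T4:
  2·area = 18  (B↔C swapped to make it positive)
  edge (20, 6)→(14, 12): d=(-6,6) right/bottom  bias=-1
  edge (14, 12)→(5, 18): d=(-9,6) right/bottom  bias=-1
  edge (5, 18)→(20, 6): d=(15,-12) top-left  bias=+0
    (10,2)@(21, 5): e=[0,21,-3] → .  [on edge]
    (9,3)@(19, 7): e=[0,15,3] → .  [on edge]
    (8,4)@(17, 9): e=[0,9,9] → .  [on edge]
    (7,5)@(15, 11): e=[0,3,15] → .  [on edge]
    (6,6)@(13, 13): e=[0,-3,21] → .  [on edge]
    (4,7)@(9, 15): e=[12,3,3] → X
    (5,7)@(11, 15): e=[0,-9,27] → .  [on edge]
    (4,8)@(9, 17): e=[0,-15,33] → .  [on edge]
  covered (1 px):
    . . . . . . . . . . .
    . . . . . . . . . . .
    . . . . . . . . . . .
    . . . . . . . . . . .
    . . . . . . . . . . .
    . . . . . . . . . . .
    . . . . . . . . . . .
    . . . . X . . . . . .
    . . . . . . . . . . .

Final: [[3,1],[4,1],[5,1],[6,1],[7,1],[8,1],[9,1],[4,2],[5,2],[6,2],[7,2],[8,2],[4,3],[5,3],[6,3],[7,3],[4,4],[5,4],[6,4],[4,5],[5,5],[4,6]]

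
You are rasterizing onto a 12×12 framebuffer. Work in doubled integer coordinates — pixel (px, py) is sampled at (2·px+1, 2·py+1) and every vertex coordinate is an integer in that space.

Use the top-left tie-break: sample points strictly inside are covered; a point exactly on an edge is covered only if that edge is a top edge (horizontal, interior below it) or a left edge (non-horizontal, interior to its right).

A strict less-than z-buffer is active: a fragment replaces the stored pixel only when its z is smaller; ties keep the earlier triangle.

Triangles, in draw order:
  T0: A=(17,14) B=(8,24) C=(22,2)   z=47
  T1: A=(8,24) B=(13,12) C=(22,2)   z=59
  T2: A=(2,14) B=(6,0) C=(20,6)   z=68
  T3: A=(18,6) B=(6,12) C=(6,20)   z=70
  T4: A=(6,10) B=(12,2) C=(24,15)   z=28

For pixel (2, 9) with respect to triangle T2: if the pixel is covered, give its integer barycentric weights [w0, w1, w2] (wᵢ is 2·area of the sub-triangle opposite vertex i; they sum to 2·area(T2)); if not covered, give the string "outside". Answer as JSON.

T0:
  2·area = 58
  edge (17, 14)→(8, 24): d=(-9,10) right/bottom  bias=-1
  edge (8, 24)→(22, 2): d=(14,-22) top-left  bias=+0
  edge (22, 2)→(17, 14): d=(-5,12) right/bottom  bias=-1
    (9,3)@(19, 7): e=[43,4,11] → X
    (10,3)@(21, 7): e=[23,48,-13] → .
    (9,4)@(19, 9): e=[25,32,1] → X
    (10,4)@(21, 9): e=[5,76,-23] → .
    (8,5)@(17, 11): e=[27,16,15] → X
    (9,5)@(19, 11): e=[7,60,-9] → .
    (7,6)@(15, 13): e=[29,0,29] → X  [on edge]
    (9,6)@(19, 13): e=[-11,88,-19] → .
    (7,7)@(15, 15): e=[11,28,19] → X
    (8,7)@(17, 15): e=[-9,72,-5] → .
    (6,8)@(13, 17): e=[13,12,33] → X
    (7,8)@(15, 17): e=[-7,56,9] → .
  covered (7 px):
    . . . . . . . . . . . .
    . . . . . . . . . . . .
    . . . . . . . . . . . .
    . . . . . . . . . X . .
    . . . . . . . . . X . .
    . . . . . . . . X . . .
    . . . . . . . X X . . .
    . . . . . . . X . . . .
    . . . . . . X . . . . .
    . . . . . . . . . . . .
    . . . . . . . . . . . .
    . . . . . . . . . . . .
T1:
  2·area = 58
  edge (8, 24)→(13, 12): d=(5,-12) top-left  bias=+0
  edge (13, 12)→(22, 2): d=(9,-10) top-left  bias=+0
  edge (22, 2)→(8, 24): d=(-14,22) right/bottom  bias=-1
    (8,4)@(17, 9): e=[33,13,12] → X
    (9,4)@(19, 9): e=[57,33,-32] → .
    (7,5)@(15, 11): e=[19,11,28] → X
    (8,5)@(17, 11): e=[43,31,-16] → .
    (6,6)@(13, 13): e=[5,9,44] → X
    (7,6)@(15, 13): e=[29,29,0] → .  [on edge]
    (6,7)@(13, 15): e=[15,27,16] → X
    (7,7)@(15, 15): e=[39,47,-28] → .
    (5,8)@(11, 17): e=[1,25,32] → X
    (6,8)@(13, 17): e=[25,45,-12] → .
    (5,9)@(11, 19): e=[11,43,4] → X
    (6,9)@(13, 19): e=[35,63,-40] → .
  covered (6 px):
    . . . . . . . . . . . .
    . . . . . . . . . . . .
    . . . . . . . . . . . .
    . . . . . . . . . . . .
    . . . . . . . . X . . .
    . . . . . . . X . . . .
    . . . . . . X . . . . .
    . . . . . . X . . . . .
    . . . . . X . . . . . .
    . . . . . X . . . . . .
    . . . . . . . . . . . .
    . . . . . . . . . . . .
T2:
  2·area = 220
  edge (2, 14)→(6, 0): d=(4,-14) top-left  bias=+0
  edge (6, 0)→(20, 6): d=(14,6) right/bottom  bias=-1
  edge (20, 6)→(2, 14): d=(-18,8) right/bottom  bias=-1
    (3,0)@(7, 1): e=[18,8,194] → X
    (4,0)@(9, 1): e=[46,-4,178] → .
    (3,1)@(7, 3): e=[26,36,158] → X
    (4,1)@(9, 3): e=[54,24,142] → X
    (5,1)@(11, 3): e=[82,12,126] → X
    (6,1)@(13, 3): e=[110,0,110] → .  [on edge]
    (2,2)@(5, 5): e=[6,76,138] → X
    (6,2)@(13, 5): e=[118,28,74] → X
    (7,2)@(15, 5): e=[146,16,58] → X
    (8,2)@(17, 5): e=[174,4,42] → X
    (9,2)@(19, 5): e=[202,-8,26] → .
    (2,3)@(5, 7): e=[14,104,102] → X
  covered (27 px):
    . . . X . . . . . . . .
    . . . X X X . . . . . .
    . . X X X X X X X . . .
    . . X X X X X X X . . .
    . . X X X X X . . . . .
    . X X X . . . . . . . .
    . X . . . . . . . . . .
    . . . . . . . . . . . .
    . . . . . . . . . . . .
    . . . . . . . . . . . .
    . . . . . . . . . . . .
    . . . . . . . . . . . .
T3:
  2·area = 96  (B↔C swapped to make it positive)
  edge (18, 6)→(6, 20): d=(-12,14) right/bottom  bias=-1
  edge (6, 20)→(6, 12): d=(0,-8) top-left  bias=+0
  edge (6, 12)→(18, 6): d=(12,-6) top-left  bias=+0
    (8,3)@(17, 7): e=[2,88,6] → X
    (9,3)@(19, 7): e=[-26,104,18] → .
    (6,4)@(13, 9): e=[34,56,6] → X
    (7,4)@(15, 9): e=[6,72,18] → X
    (8,4)@(17, 9): e=[-22,88,30] → .
    (4,5)@(9, 11): e=[66,24,6] → X
    (5,5)@(11, 11): e=[38,40,18] → X
    (7,5)@(15, 11): e=[-18,72,42] → .
    (3,6)@(7, 13): e=[70,8,18] → X
    (6,6)@(13, 13): e=[-14,56,54] → .
    (3,7)@(7, 15): e=[46,8,42] → X
    (5,7)@(11, 15): e=[-10,40,66] → .
  covered (12 px):
    . . . . . . . . . . . .
    . . . . . . . . . . . .
    . . . . . . . . . . . .
    . . . . . . . . X . . .
    . . . . . . X X . . . .
    . . . . X X X . . . . .
    . . . X X X . . . . . .
    . . . X X . . . . . . .
    . . . X . . . . . . . .
    . . . . . . . . . . . .
    . . . . . . . . . . . .
    . . . . . . . . . . . .
T4:
  2·area = 174
  edge (6, 10)→(12, 2): d=(6,-8) top-left  bias=+0
  edge (12, 2)→(24, 15): d=(12,13) right/bottom  bias=-1
  edge (24, 15)→(6, 10): d=(-18,-5) top-left  bias=+0
    (5,2)@(11, 5): e=[10,49,115] → X
    (6,2)@(13, 5): e=[26,23,125] → X
    (7,2)@(15, 5): e=[42,-3,135] → .
    (4,3)@(9, 7): e=[6,99,69] → X
    (7,3)@(15, 7): e=[54,21,99] → X
    (8,3)@(17, 7): e=[70,-5,109] → .
    (3,4)@(7, 9): e=[2,149,23] → X
    (8,4)@(17, 9): e=[82,19,73] → X
    (9,4)@(19, 9): e=[98,-7,83] → .
    (3,5)@(7, 11): e=[14,173,-13] → .
    (4,5)@(9, 11): e=[30,147,-3] → .
    (5,5)@(11, 11): e=[46,121,7] → X
  covered (20 px):
    . . . . . . . . . . . .
    . . . . . . . . . . . .
    . . . . . X X . . . . .
    . . . . X X X X . . . .
    . . . X X X X X X . . .
    . . . . . X X X X X . .
    . . . . . . . . X X X .
    . . . . . . . . . . . .
    . . . . . . . . . . . .
    . . . . . . . . . . . .
    . . . . . . . . . . . .
    . . . . . . . . . . . .

Result: "outside"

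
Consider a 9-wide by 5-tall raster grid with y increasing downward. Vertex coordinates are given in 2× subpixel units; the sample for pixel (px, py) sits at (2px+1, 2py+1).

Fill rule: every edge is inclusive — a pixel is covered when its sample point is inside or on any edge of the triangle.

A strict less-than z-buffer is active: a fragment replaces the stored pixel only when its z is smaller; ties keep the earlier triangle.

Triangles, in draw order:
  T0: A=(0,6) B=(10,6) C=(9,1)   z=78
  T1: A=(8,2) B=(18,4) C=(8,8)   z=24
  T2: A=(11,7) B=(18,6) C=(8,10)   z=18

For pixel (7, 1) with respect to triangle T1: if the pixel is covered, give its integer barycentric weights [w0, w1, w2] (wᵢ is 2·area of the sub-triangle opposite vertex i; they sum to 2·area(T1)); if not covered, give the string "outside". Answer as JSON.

T0:
  2·area = 50  (B↔C swapped to make it positive)
  edge (0, 6)→(9, 1): d=(9,-5) inclusive
  edge (9, 1)→(10, 6): d=(1,5) inclusive
  edge (10, 6)→(0, 6): d=(-10,0) inclusive
    (4,0)@(9, 1): e=[0,0,50] → █  [on edge]
    (5,0)@(11, 1): e=[10,-10,50] → ·
    (3,1)@(7, 3): e=[8,12,30] → █
    (5,1)@(11, 3): e=[28,-8,30] → ·
    (1,2)@(3, 5): e=[6,34,10] → █
    (2,2)@(5, 5): e=[16,24,10] → █
    (5,2)@(11, 5): e=[46,-6,10] → ·
    (1,3)@(3, 7): e=[24,36,-10] → ·
    (2,3)@(5, 7): e=[34,26,-10] → ·
    (3,3)@(7, 7): e=[44,16,-10] → ·
    (4,3)@(9, 7): e=[54,6,-10] → ·
  covered (7 px):
    · · · · █ · · · ·
    · · · █ █ · · · ·
    · █ █ █ █ · · · ·
    · · · · · · · · ·
    · · · · · · · · ·
T1:
  2·area = 60
  edge (8, 2)→(18, 4): d=(10,2) inclusive
  edge (18, 4)→(8, 8): d=(-10,4) inclusive
  edge (8, 8)→(8, 2): d=(0,-6) inclusive
    (1,0)@(3, 1): e=[0,90,-30] → ·  [on edge]
    (4,1)@(9, 3): e=[8,46,6] → █
    (5,1)@(11, 3): e=[4,38,18] → █
    (6,1)@(13, 3): e=[0,30,30] → █  [on edge]
    (7,1)@(15, 3): e=[-4,22,42] → ·
    (4,2)@(9, 5): e=[28,26,6] → █
    (7,2)@(15, 5): e=[16,2,42] → █
    (8,2)@(17, 5): e=[12,-6,54] → ·
    (4,3)@(9, 7): e=[48,6,6] → █
    (5,3)@(11, 7): e=[44,-2,18] → ·
    (6,3)@(13, 7): e=[40,-10,30] → ·
    (7,3)@(15, 7): e=[36,-18,42] → ·
  covered (8 px):
    · · · · · · · · ·
    · · · · █ █ █ · ·
    · · · · █ █ █ █ ·
    · · · · █ · · · ·
    · · · · · · · · ·
T2:
  2·area = 18
  edge (11, 7)→(18, 6): d=(7,-1) inclusive
  edge (18, 6)→(8, 10): d=(-10,4) inclusive
  edge (8, 10)→(11, 7): d=(3,-3) inclusive
    (8,0)@(17, 1): e=[-36,54,0] → ·  [on edge]
    (7,1)@(15, 3): e=[-24,42,0] → ·  [on edge]
    (6,2)@(13, 5): e=[-12,30,0] → ·  [on edge]
    (5,3)@(11, 7): e=[0,18,0] → █  [on edge]
    (6,3)@(13, 7): e=[2,10,6] → █
    (7,3)@(15, 7): e=[4,2,12] → █
    (8,3)@(17, 7): e=[6,-6,18] → ·
    (4,4)@(9, 9): e=[12,6,0] → █  [on edge]
    (5,4)@(11, 9): e=[14,-2,6] → ·
    (6,4)@(13, 9): e=[16,-10,12] → ·
    (7,4)@(15, 9): e=[18,-18,18] → ·
  covered (4 px):
    · · · · · · · · ·
    · · · · · · · · ·
    · · · · · · · · ·
    · · · · · █ █ █ ·
    · · · · █ · · · ·

Final: "outside"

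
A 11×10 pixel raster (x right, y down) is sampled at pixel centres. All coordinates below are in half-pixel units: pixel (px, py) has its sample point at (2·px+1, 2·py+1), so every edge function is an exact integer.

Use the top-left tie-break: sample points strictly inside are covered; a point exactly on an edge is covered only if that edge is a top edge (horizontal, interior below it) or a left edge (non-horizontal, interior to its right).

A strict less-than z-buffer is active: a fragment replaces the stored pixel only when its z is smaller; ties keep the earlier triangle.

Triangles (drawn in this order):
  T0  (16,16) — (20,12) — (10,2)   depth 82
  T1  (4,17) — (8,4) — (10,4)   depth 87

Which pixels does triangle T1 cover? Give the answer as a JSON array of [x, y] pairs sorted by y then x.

T0:
  2·area = 80  (B↔C swapped to make it positive)
  edge (16, 16)→(10, 2): d=(-6,-14) top-left  bias=+0
  edge (10, 2)→(20, 12): d=(10,10) right/bottom  bias=-1
  edge (20, 12)→(16, 16): d=(-4,4) right/bottom  bias=-1
    (4,0)@(9, 1): e=[-8,0,88] → ·  [on edge]
    (5,1)@(11, 3): e=[8,0,72] → ·  [on edge]
    (6,2)@(13, 5): e=[24,0,56] → ·  [on edge]
    (6,3)@(13, 7): e=[12,20,48] → █
    (7,3)@(15, 7): e=[40,0,40] → ·  [on edge]
    (6,4)@(13, 9): e=[0,40,40] → █  [on edge]
    (7,4)@(15, 9): e=[28,20,32] → █
    (8,4)@(17, 9): e=[56,0,24] → ·  [on edge]
    (6,5)@(13, 11): e=[-12,60,32] → ·
    (7,5)@(15, 11): e=[16,40,24] → █
    (8,5)@(17, 11): e=[44,20,16] → █
    (9,5)@(19, 11): e=[72,0,8] → ·  [on edge]
    (10,5)@(21, 11): e=[100,-20,0] → ·  [on edge]
    (9,6)@(19, 13): e=[60,20,0] → ·  [on edge]
    (10,6)@(21, 13): e=[88,0,-8] → ·  [on edge]
    (8,7)@(17, 15): e=[20,60,0] → ·  [on edge]
    (7,8)@(15, 17): e=[-20,100,0] → ·  [on edge]
    (6,9)@(13, 19): e=[-60,140,0] → ·  [on edge]
  covered (7 px):
    · · · · · · · · · · ·
    · · · · · · · · · · ·
    · · · · · · · · · · ·
    · · · · · · █ · · · ·
    · · · · · · █ █ · · ·
    · · · · · · · █ █ · ·
    · · · · · · · █ █ · ·
    · · · · · · · · · · ·
    · · · · · · · · · · ·
    · · · · · · · · · · ·
T1:
  2·area = 26
  edge (4, 17)→(8, 4): d=(4,-13) top-left  bias=+0
  edge (8, 4)→(10, 4): d=(2,0) top-left  bias=+0
  edge (10, 4)→(4, 17): d=(-6,13) right/bottom  bias=-1
    (4,2)@(9, 5): e=[17,2,7] → █
    (5,2)@(11, 5): e=[43,2,-19] → ·
    (4,3)@(9, 7): e=[25,6,-5] → ·
    (3,4)@(7, 9): e=[7,10,9] → █
    (4,4)@(9, 9): e=[33,10,-17] → ·
    (3,5)@(7, 11): e=[15,14,-3] → ·
  covered (2 px):
    · · · · · · · · · · ·
    · · · · · · · · · · ·
    · · · · █ · · · · · ·
    · · · · · · · · · · ·
    · · · █ · · · · · · ·
    · · · · · · · · · · ·
    · · · · · · · · · · ·
    · · · · · · · · · · ·
    · · · · · · · · · · ·
    · · · · · · · · · · ·

Result: [[4,2],[3,4]]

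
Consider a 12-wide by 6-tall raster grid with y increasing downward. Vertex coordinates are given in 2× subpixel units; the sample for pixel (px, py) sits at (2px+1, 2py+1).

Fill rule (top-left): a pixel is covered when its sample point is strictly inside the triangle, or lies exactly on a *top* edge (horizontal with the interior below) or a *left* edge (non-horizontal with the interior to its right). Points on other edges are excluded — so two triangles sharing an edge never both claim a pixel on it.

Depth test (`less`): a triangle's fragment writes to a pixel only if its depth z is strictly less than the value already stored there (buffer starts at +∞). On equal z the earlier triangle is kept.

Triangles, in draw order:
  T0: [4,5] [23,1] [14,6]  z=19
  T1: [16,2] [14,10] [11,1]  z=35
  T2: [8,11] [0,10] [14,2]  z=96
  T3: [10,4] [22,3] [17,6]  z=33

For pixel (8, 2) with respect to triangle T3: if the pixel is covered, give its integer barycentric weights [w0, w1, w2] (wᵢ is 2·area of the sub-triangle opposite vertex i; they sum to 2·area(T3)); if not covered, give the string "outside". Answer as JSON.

T0:
  2·area = 59
  edge (4, 5)→(23, 1): d=(19,-4) top-left  bias=+0
  edge (23, 1)→(14, 6): d=(-9,5) right/bottom  bias=-1
  edge (14, 6)→(4, 5): d=(-10,-1) top-left  bias=+0
    (11,0)@(23, 1): e=[0,0,59] → ·  [on edge]
    (7,1)@(15, 3): e=[6,22,31] → #
    (8,1)@(17, 3): e=[14,12,33] → #
    (9,1)@(19, 3): e=[22,2,35] → #
    (10,1)@(21, 3): e=[30,-8,37] → ·
    (2,2)@(5, 5): e=[4,54,1] → #
    (3,2)@(7, 5): e=[12,44,3] → #
    (4,2)@(9, 5): e=[20,34,5] → #
    (5,2)@(11, 5): e=[28,24,7] → #
    (6,2)@(13, 5): e=[36,14,9] → #
    (8,2)@(17, 5): e=[52,-6,13] → ·
    (9,2)@(19, 5): e=[60,-16,15] → ·
    (2,5)@(5, 11): e=[118,0,-59] → ·  [on edge]
  covered (9 px):
    · · · · · · · · · · · ·
    · · · · · · · # # # · ·
    · · # # # # # # · · · ·
    · · · · · · · · · · · ·
    · · · · · · · · · · · ·
    · · · · · · · · · · · ·
T1:
  2·area = 42
  edge (16, 2)→(14, 10): d=(-2,8) right/bottom  bias=-1
  edge (14, 10)→(11, 1): d=(-3,-9) top-left  bias=+0
  edge (11, 1)→(16, 2): d=(5,1) right/bottom  bias=-1
    (5,0)@(11, 1): e=[42,0,0] → ·  [on edge]
    (6,1)@(13, 3): e=[22,12,8] → #
    (7,1)@(15, 3): e=[6,30,6] → #
    (8,1)@(17, 3): e=[-10,48,4] → ·
    (10,1)@(21, 3): e=[-42,84,0] → ·  [on edge]
    (6,2)@(13, 5): e=[18,6,18] → #
    (8,2)@(17, 5): e=[-14,42,14] → ·
    (6,3)@(13, 7): e=[14,0,28] → #  [on edge]
    (7,3)@(15, 7): e=[-2,18,26] → ·
    (6,4)@(13, 9): e=[10,-6,38] → ·
  covered (5 px):
    · · · · · · · · · · · ·
    · · · · · · # # · · · ·
    · · · · · · # # · · · ·
    · · · · · · # · · · · ·
    · · · · · · · · · · · ·
    · · · · · · · · · · · ·
T2:
  2·area = 78
  edge (8, 11)→(0, 10): d=(-8,-1) top-left  bias=+0
  edge (0, 10)→(14, 2): d=(14,-8) top-left  bias=+0
  edge (14, 2)→(8, 11): d=(-6,9) right/bottom  bias=-1
    (6,1)@(13, 3): e=[69,6,3] → #
    (7,1)@(15, 3): e=[71,22,-15] → ·
    (4,2)@(9, 5): e=[49,2,27] → #
    (5,2)@(11, 5): e=[51,18,9] → #
    (6,2)@(13, 5): e=[53,34,-9] → ·
    (3,3)@(7, 7): e=[31,14,33] → #
    (5,3)@(11, 7): e=[35,46,-3] → ·
    (1,4)@(3, 9): e=[11,10,57] → #
    (2,4)@(5, 9): e=[13,26,39] → #
    (5,4)@(11, 9): e=[19,74,-15] → ·
    (1,5)@(3, 11): e=[-5,38,45] → ·
    (2,5)@(5, 11): e=[-3,54,27] → ·
  covered (9 px):
    · · · · · · · · · · · ·
    · · · · · · # · · · · ·
    · · · · # # · · · · · ·
    · · · # # · · · · · · ·
    · # # # # · · · · · · ·
    · · · · · · · · · · · ·
T3:
  2·area = 31
  edge (10, 4)→(22, 3): d=(12,-1) top-left  bias=+0
  edge (22, 3)→(17, 6): d=(-5,3) right/bottom  bias=-1
  edge (17, 6)→(10, 4): d=(-7,-2) top-left  bias=+0
    (7,2)@(15, 5): e=[17,11,3] → #
    (8,2)@(17, 5): e=[19,5,7] → #
    (9,2)@(19, 5): e=[21,-1,11] → ·
    (7,3)@(15, 7): e=[41,1,-11] → ·
    (8,3)@(17, 7): e=[43,-5,-7] → ·
  covered (2 px):
    · · · · · · · · · · · ·
    · · · · · · · · · · · ·
    · · · · · · · # # · · ·
    · · · · · · · · · · · ·
    · · · · · · · · · · · ·
    · · · · · · · · · · · ·

Answer: [5,7,19]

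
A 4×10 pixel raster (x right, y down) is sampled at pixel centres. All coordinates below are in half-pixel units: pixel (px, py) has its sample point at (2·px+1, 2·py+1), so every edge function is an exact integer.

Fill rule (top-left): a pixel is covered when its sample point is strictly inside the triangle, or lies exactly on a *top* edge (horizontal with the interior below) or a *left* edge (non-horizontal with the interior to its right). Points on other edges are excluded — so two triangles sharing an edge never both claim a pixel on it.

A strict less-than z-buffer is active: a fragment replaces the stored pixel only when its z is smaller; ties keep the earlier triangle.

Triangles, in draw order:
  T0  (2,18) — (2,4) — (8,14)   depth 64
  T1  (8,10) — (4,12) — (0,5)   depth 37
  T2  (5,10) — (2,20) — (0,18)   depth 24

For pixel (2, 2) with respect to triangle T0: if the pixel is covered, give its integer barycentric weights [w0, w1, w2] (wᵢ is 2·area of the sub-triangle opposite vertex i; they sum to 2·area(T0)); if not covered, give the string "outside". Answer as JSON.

T0:
  2·area = 84
  edge (2, 18)→(2, 4): d=(0,-14) top-left  bias=+0
  edge (2, 4)→(8, 14): d=(6,10) right/bottom  bias=-1
  edge (8, 14)→(2, 18): d=(-6,4) right/bottom  bias=-1
    (1,3)@(3, 7): e=[14,8,62] → X
    (2,3)@(5, 7): e=[42,-12,54] → .
    (1,4)@(3, 9): e=[14,20,50] → X
    (2,4)@(5, 9): e=[42,0,42] → .  [on edge]
    (1,5)@(3, 11): e=[14,32,38] → X
    (2,5)@(5, 11): e=[42,12,30] → X
    (3,5)@(7, 11): e=[70,-8,22] → .
    (1,6)@(3, 13): e=[14,44,26] → X
    (3,6)@(7, 13): e=[70,4,10] → X
    (1,7)@(3, 15): e=[14,56,14] → X
    (3,7)@(7, 15): e=[70,16,-2] → .
    (1,8)@(3, 17): e=[14,68,2] → X
  covered (10 px):
    . . . .
    . . . .
    . . . .
    . X . .
    . X . .
    . X X .
    . X X X
    . X X .
    . X . .
    . . . .
T1:
  2·area = 36
  edge (8, 10)→(4, 12): d=(-4,2) right/bottom  bias=-1
  edge (4, 12)→(0, 5): d=(-4,-7) top-left  bias=+0
  edge (0, 5)→(8, 10): d=(8,5) right/bottom  bias=-1
    (1,3)@(3, 7): e=[22,13,1] → X
    (2,3)@(5, 7): e=[18,27,-9] → .
    (1,4)@(3, 9): e=[14,5,17] → X
    (2,4)@(5, 9): e=[10,19,7] → X
    (3,4)@(7, 9): e=[6,33,-3] → .
    (1,5)@(3, 11): e=[6,-3,33] → .
    (2,5)@(5, 11): e=[2,11,23] → X
    (3,5)@(7, 11): e=[-2,25,13] → .
    (2,6)@(5, 13): e=[-6,3,39] → .
  covered (4 px):
    . . . .
    . . . .
    . . . .
    . X . .
    . X X .
    . . X .
    . . . .
    . . . .
    . . . .
    . . . .
T2:
  2·area = 26
  edge (5, 10)→(2, 20): d=(-3,10) right/bottom  bias=-1
  edge (2, 20)→(0, 18): d=(-2,-2) top-left  bias=+0
  edge (0, 18)→(5, 10): d=(5,-8) top-left  bias=+0
    (1,7)@(3, 15): e=[5,12,9] → X
    (2,7)@(5, 15): e=[-15,16,25] → .
    (0,8)@(1, 17): e=[19,4,3] → X
    (1,8)@(3, 17): e=[-1,8,19] → .
    (0,9)@(1, 19): e=[13,0,13] → X  [on edge]
    (1,9)@(3, 19): e=[-7,4,29] → .
  covered (3 px):
    . . . .
    . . . .
    . . . .
    . . . .
    . . . .
    . . . .
    . . . .
    . X . .
    X . . .
    X . . .

Result: "outside"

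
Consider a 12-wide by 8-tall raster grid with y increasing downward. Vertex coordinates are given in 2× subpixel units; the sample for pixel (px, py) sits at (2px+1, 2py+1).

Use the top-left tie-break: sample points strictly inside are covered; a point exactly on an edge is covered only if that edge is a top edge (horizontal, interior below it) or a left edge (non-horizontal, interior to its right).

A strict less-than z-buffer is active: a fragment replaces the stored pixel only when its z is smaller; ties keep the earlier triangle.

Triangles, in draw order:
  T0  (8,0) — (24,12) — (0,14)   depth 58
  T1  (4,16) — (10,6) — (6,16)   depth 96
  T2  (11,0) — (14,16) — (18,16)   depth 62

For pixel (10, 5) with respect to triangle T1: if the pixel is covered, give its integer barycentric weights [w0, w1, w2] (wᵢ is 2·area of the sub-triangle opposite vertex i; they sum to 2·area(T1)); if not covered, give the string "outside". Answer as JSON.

T0:
  2·area = 320
  edge (8, 0)→(24, 12): d=(16,12) right/bottom  bias=-1
  edge (24, 12)→(0, 14): d=(-24,2) right/bottom  bias=-1
  edge (0, 14)→(8, 0): d=(8,-14) top-left  bias=+0
    (4,0)@(9, 1): e=[4,294,22] → █
    (5,0)@(11, 1): e=[-20,290,50] → ·
    (3,1)@(7, 3): e=[60,250,10] → █
    (5,1)@(11, 3): e=[12,242,66] → █
    (6,1)@(13, 3): e=[-12,238,94] → ·
    (3,2)@(7, 5): e=[92,202,26] → █
    (6,2)@(13, 5): e=[20,190,110] → █
    (7,2)@(15, 5): e=[-4,186,138] → ·
    (2,3)@(5, 7): e=[148,158,14] → █
    (7,3)@(15, 7): e=[28,138,154] → █
    (8,3)@(17, 7): e=[4,134,182] → █
    (9,3)@(19, 7): e=[-20,130,210] → ·
  covered (40 px):
    · · · · █ · · · · · · ·
    · · · █ █ █ · · · · · ·
    · · · █ █ █ █ · · · · ·
    · · █ █ █ █ █ █ █ · · ·
    · █ █ █ █ █ █ █ █ █ · ·
    · █ █ █ █ █ █ █ █ █ █ ·
    █ █ █ █ █ █ · · · · · ·
    · · · · · · · · · · · ·
T1:
  2·area = 20
  edge (4, 16)→(10, 6): d=(6,-10) top-left  bias=+0
  edge (10, 6)→(6, 16): d=(-4,10) right/bottom  bias=-1
  edge (6, 16)→(4, 16): d=(-2,0) right/bottom  bias=-1
    (6,0)@(13, 1): e=[0,-10,30] → ·  [on edge]
    (3,5)@(7, 11): e=[0,10,10] → █  [on edge]
    (4,5)@(9, 11): e=[20,-10,10] → ·
    (3,6)@(7, 13): e=[12,2,6] → █
    (4,6)@(9, 13): e=[32,-18,6] → ·
    (2,7)@(5, 15): e=[4,14,2] → █
    (3,7)@(7, 15): e=[24,-6,2] → ·
  covered (3 px):
    · · · · · · · · · · · ·
    · · · · · · · · · · · ·
    · · · · · · · · · · · ·
    · · · · · · · · · · · ·
    · · · · · · · · · · · ·
    · · · █ · · · · · · · ·
    · · · █ · · · · · · · ·
    · · █ · · · · · · · · ·
T2:
  2·area = 64  (B↔C swapped to make it positive)
  edge (11, 0)→(18, 16): d=(7,16) right/bottom  bias=-1
  edge (18, 16)→(14, 16): d=(-4,0) right/bottom  bias=-1
  edge (14, 16)→(11, 0): d=(-3,-16) top-left  bias=+0
    (6,2)@(13, 5): e=[3,44,17] → █
    (7,2)@(15, 5): e=[-29,44,49] → ·
    (6,3)@(13, 7): e=[17,36,11] → █
    (7,3)@(15, 7): e=[-15,36,43] → ·
    (6,4)@(13, 9): e=[31,28,5] → █
    (7,4)@(15, 9): e=[-1,28,37] → ·
    (6,5)@(13, 11): e=[45,20,-1] → ·
    (7,5)@(15, 11): e=[13,20,31] → █
    (8,5)@(17, 11): e=[-19,20,63] → ·
    (7,6)@(15, 13): e=[27,12,25] → █
    (8,6)@(17, 13): e=[-5,12,57] → ·
    (7,7)@(15, 15): e=[41,4,19] → █
  covered (7 px):
    · · · · · · · · · · · ·
    · · · · · · · · · · · ·
    · · · · · · █ · · · · ·
    · · · · · · █ · · · · ·
    · · · · · · █ · · · · ·
    · · · · · · · █ · · · ·
    · · · · · · · █ · · · ·
    · · · · · · · █ █ · · ·

Result: "outside"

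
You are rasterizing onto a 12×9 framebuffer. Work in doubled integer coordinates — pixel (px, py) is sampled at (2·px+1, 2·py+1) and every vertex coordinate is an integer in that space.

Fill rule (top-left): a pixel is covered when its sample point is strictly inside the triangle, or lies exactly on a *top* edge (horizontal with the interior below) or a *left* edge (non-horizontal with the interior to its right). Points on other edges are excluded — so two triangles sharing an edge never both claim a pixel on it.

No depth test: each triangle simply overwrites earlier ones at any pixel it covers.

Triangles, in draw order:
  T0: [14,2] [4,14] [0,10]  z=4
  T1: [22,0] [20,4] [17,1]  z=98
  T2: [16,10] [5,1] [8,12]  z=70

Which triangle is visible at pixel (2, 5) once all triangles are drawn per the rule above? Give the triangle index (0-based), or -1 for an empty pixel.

T0:
  2·area = 88
  edge (14, 2)→(4, 14): d=(-10,12) right/bottom  bias=-1
  edge (4, 14)→(0, 10): d=(-4,-4) top-left  bias=+0
  edge (0, 10)→(14, 2): d=(14,-8) top-left  bias=+0
    (6,1)@(13, 3): e=[2,80,6] → █
    (7,1)@(15, 3): e=[-22,88,22] → ·
    (4,2)@(9, 5): e=[30,56,2] → █
    (5,2)@(11, 5): e=[6,64,18] → █
    (6,2)@(13, 5): e=[-18,72,34] → ·
    (3,3)@(7, 7): e=[34,40,14] → █
    (5,3)@(11, 7): e=[-14,56,46] → ·
    (1,4)@(3, 9): e=[62,16,10] → █
    (2,4)@(5, 9): e=[38,24,26] → █
    (4,4)@(9, 9): e=[-10,40,58] → ·
    (0,5)@(1, 11): e=[66,0,22] → █  [on edge]
    (3,5)@(7, 11): e=[-6,24,70] → ·
    (1,6)@(3, 13): e=[22,0,66] → █  [on edge]
    (2,7)@(5, 15): e=[-22,0,110] → ·  [on edge]
    (3,8)@(7, 17): e=[-66,0,154] → ·  [on edge]
  covered (12 px):
    · · · · · · · · · · · ·
    · · · · · · █ · · · · ·
    · · · · █ █ · · · · · ·
    · · · █ █ · · · · · · ·
    · █ █ █ · · · · · · · ·
    █ █ █ · · · · · · · · ·
    · █ · · · · · · · · · ·
    · · · · · · · · · · · ·
    · · · · · · · · · · · ·
T1:
  2·area = 18
  edge (22, 0)→(20, 4): d=(-2,4) right/bottom  bias=-1
  edge (20, 4)→(17, 1): d=(-3,-3) top-left  bias=+0
  edge (17, 1)→(22, 0): d=(5,-1) top-left  bias=+0
    (8,0)@(17, 1): e=[18,0,0] → █  [on edge]
    (9,0)@(19, 1): e=[10,6,2] → █
    (10,0)@(21, 1): e=[2,12,4] → █
    (11,0)@(23, 1): e=[-6,18,6] → ·
    (3,1)@(7, 3): e=[54,-36,0] → ·  [on edge]
    (8,1)@(17, 3): e=[14,-6,10] → ·
    (9,1)@(19, 3): e=[6,0,12] → █  [on edge]
    (10,1)@(21, 3): e=[-2,6,14] → ·
    (9,2)@(19, 5): e=[2,-6,22] → ·
    (10,2)@(21, 5): e=[-6,0,24] → ·  [on edge]
    (11,3)@(23, 7): e=[-18,0,36] → ·  [on edge]
  covered (4 px):
    · · · · · · · · █ █ █ ·
    · · · · · · · · · █ · ·
    · · · · · · · · · · · ·
    · · · · · · · · · · · ·
    · · · · · · · · · · · ·
    · · · · · · · · · · · ·
    · · · · · · · · · · · ·
    · · · · · · · · · · · ·
    · · · · · · · · · · · ·
T2:
  2·area = 94  (B↔C swapped to make it positive)
  edge (16, 10)→(8, 12): d=(-8,2) right/bottom  bias=-1
  edge (8, 12)→(5, 1): d=(-3,-11) top-left  bias=+0
  edge (5, 1)→(16, 10): d=(11,9) right/bottom  bias=-1
    (2,0)@(5, 1): e=[94,0,0] → ·  [on edge]
    (3,1)@(7, 3): e=[74,16,4] → █
    (4,1)@(9, 3): e=[70,38,-14] → ·
    (3,2)@(7, 5): e=[58,10,26] → █
    (4,2)@(9, 5): e=[54,32,8] → █
    (5,2)@(11, 5): e=[50,54,-10] → ·
    (3,3)@(7, 7): e=[42,4,48] → █
    (5,3)@(11, 7): e=[34,48,12] → █
    (6,3)@(13, 7): e=[30,70,-6] → ·
    (3,4)@(7, 9): e=[26,-2,70] → ·
    (4,4)@(9, 9): e=[22,20,52] → █
    (6,4)@(13, 9): e=[14,64,16] → █
  covered (11 px):
    · · · · · · · · · · · ·
    · · · █ · · · · · · · ·
    · · · █ █ · · · · · · ·
    · · · █ █ █ · · · · · ·
    · · · · █ █ █ · · · · ·
    · · · · █ █ · · · · · ·
    · · · · · · · · · · · ·
    · · · · · · · · · · · ·
    · · · · · · · · · · · ·

Z-buffer (winner per pixel, '.' = empty):
  . . . . . . . . 1 1 1 .
  . . . 2 . . 0 . . 1 . .
  . . . 2 2 0 . . . . . .
  . . . 2 2 2 . . . . . .
  . 0 0 0 2 2 2 . . . . .
  0 0 0 . 2 2 . . . . . .
  . 0 . . . . . . . . . .
  . . . . . . . . . . . .
  . . . . . . . . . . . .

Answer: 0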